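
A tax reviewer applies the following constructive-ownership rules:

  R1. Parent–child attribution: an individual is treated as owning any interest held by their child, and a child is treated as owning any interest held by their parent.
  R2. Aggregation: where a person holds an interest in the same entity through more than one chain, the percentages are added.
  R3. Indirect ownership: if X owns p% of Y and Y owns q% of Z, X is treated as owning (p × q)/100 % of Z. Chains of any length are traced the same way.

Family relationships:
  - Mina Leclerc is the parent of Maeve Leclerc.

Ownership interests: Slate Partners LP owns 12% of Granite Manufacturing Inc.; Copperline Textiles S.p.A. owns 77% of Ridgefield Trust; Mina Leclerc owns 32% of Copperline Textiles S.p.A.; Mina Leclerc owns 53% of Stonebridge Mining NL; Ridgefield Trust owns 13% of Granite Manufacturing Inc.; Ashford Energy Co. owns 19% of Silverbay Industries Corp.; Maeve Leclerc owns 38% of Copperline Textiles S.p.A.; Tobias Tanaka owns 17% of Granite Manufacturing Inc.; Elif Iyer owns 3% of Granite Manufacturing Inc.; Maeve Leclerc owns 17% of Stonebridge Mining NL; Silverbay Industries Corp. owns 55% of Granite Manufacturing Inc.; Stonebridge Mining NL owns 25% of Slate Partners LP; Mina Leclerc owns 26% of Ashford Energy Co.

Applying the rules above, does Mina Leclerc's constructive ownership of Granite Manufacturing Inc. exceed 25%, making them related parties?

By parent–child attribution (R1), Mina Leclerc is treated as also owning Maeve Leclerc's interest in Copperline Textiles S.p.A, giving 32% + 38% = 70%.
By parent–child attribution (R1), Mina Leclerc is treated as also owning Maeve Leclerc's interest in Stonebridge Mining NL, giving 53% + 17% = 70%.
Chain via Copperline Textiles S.p.A. → Ridgefield Trust (R3): 70% × 77% × 13% = 7.007% of Granite Manufacturing Inc.
Chain via Ashford Energy Co. → Silverbay Industries Corp. (R3): 26% × 19% × 55% = 2.717% of Granite Manufacturing Inc.
Chain via Stonebridge Mining NL → Slate Partners LP (R3): 70% × 25% × 12% = 2.1% of Granite Manufacturing Inc.
Aggregating (R2): 7.007% + 2.717% + 2.1% = 11.824%.
11.824% does not exceed the 25% threshold, so Mina is not a related party to Granite Manufacturing Inc.

No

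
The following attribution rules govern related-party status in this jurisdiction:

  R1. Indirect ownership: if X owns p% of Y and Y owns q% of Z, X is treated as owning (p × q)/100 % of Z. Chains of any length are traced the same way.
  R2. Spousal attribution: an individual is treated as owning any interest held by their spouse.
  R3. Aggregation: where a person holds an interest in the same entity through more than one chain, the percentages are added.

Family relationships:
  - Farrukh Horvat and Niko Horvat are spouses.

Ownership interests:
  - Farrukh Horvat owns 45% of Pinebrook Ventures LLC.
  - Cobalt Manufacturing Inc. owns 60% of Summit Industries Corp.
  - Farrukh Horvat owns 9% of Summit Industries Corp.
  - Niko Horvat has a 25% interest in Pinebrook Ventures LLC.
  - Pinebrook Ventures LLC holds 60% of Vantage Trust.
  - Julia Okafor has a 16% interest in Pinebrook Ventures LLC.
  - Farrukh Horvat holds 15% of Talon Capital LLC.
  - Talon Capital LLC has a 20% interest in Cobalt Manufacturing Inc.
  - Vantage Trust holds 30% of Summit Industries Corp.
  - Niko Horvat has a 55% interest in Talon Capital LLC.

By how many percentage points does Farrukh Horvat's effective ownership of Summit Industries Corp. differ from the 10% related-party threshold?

By spousal attribution (R2), Farrukh Horvat is treated as also owning Niko Horvat's interest in Talon Capital LLC, giving 15% + 55% = 70%.
By spousal attribution (R2), Farrukh Horvat is treated as also owning Niko Horvat's interest in Pinebrook Ventures LLC, giving 45% + 25% = 70%.
Chain via Talon Capital LLC → Cobalt Manufacturing Inc. (R1): 70% × 20% × 60% = 8.4% of Summit Industries Corp.
Chain via Pinebrook Ventures LLC → Vantage Trust (R1): 70% × 60% × 30% = 12.6% of Summit Industries Corp.
Direct interest in Summit Industries Corp: 9%.
Aggregating (R3): 8.4% + 12.6% + 9% = 30%.
30% exceeds the 10% threshold by 20 percentage points.

20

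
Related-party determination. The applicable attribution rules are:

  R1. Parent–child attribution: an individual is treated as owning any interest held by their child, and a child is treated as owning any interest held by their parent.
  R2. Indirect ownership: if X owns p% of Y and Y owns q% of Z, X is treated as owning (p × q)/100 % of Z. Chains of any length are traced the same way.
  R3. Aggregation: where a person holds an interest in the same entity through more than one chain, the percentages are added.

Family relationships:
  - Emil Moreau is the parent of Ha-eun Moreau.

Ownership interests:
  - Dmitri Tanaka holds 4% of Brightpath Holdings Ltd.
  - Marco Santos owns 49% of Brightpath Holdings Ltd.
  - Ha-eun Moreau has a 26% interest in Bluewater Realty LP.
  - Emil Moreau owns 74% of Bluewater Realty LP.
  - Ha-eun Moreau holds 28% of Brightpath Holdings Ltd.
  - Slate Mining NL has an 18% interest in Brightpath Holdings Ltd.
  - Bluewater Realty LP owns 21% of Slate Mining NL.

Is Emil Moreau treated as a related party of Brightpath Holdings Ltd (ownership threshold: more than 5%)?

By parent–child attribution (R1), Emil Moreau is treated as also owning Ha-eun Moreau's interest in Bluewater Realty LP, giving 74% + 26% = 100%.
By parent–child attribution (R1), Emil Moreau is treated as owning Ha-eun Moreau's 28% interest in Brightpath Holdings Ltd.
Chain via Bluewater Realty LP → Slate Mining NL (R2): 100% × 21% × 18% = 3.78% of Brightpath Holdings Ltd.
Direct interest in Brightpath Holdings Ltd: 28%.
Aggregating (R3): 3.78% + 28% = 31.78%.
31.78% exceeds the 5% threshold, so Emil is a related party to Brightpath Holdings Ltd.

Yes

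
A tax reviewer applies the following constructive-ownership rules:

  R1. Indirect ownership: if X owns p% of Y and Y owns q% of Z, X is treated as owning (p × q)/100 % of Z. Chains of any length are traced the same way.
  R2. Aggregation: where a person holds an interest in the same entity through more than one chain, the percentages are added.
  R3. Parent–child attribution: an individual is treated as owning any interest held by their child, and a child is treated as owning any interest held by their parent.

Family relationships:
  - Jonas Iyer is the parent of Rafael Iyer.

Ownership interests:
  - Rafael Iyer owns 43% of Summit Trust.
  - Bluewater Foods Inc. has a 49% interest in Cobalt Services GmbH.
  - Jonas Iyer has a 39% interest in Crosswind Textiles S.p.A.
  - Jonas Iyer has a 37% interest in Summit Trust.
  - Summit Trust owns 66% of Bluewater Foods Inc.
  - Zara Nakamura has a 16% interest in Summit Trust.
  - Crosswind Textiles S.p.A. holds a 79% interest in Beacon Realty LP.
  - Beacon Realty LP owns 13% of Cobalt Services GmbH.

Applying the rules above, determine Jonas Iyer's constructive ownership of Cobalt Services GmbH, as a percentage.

By parent–child attribution (R3), Jonas Iyer is treated as also owning Rafael Iyer's interest in Summit Trust, giving 37% + 43% = 80%.
Chain via Summit Trust → Bluewater Foods Inc. (R1): 80% × 66% × 49% = 25.872% of Cobalt Services GmbH.
Chain via Crosswind Textiles S.p.A. → Beacon Realty LP (R1): 39% × 79% × 13% = 4.0053% of Cobalt Services GmbH.
Aggregating (R2): 25.872% + 4.0053% = 29.8773%.

29.8773%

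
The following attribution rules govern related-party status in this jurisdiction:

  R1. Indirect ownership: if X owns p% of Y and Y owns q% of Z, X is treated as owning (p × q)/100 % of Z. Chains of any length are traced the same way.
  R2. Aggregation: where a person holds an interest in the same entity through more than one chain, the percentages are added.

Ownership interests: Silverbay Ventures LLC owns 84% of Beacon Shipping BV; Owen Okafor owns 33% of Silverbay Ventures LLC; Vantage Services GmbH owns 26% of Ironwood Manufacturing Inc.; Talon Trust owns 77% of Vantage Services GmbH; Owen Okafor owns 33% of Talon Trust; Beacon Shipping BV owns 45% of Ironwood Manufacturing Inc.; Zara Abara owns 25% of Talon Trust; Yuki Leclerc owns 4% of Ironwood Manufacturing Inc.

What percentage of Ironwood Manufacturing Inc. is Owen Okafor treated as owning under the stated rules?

Chain via Talon Trust → Vantage Services GmbH (R1): 33% × 77% × 26% = 6.6066% of Ironwood Manufacturing Inc.
Chain via Silverbay Ventures LLC → Beacon Shipping BV (R1): 33% × 84% × 45% = 12.474% of Ironwood Manufacturing Inc.
Aggregating (R2): 6.6066% + 12.474% = 19.0806%.

19.0806%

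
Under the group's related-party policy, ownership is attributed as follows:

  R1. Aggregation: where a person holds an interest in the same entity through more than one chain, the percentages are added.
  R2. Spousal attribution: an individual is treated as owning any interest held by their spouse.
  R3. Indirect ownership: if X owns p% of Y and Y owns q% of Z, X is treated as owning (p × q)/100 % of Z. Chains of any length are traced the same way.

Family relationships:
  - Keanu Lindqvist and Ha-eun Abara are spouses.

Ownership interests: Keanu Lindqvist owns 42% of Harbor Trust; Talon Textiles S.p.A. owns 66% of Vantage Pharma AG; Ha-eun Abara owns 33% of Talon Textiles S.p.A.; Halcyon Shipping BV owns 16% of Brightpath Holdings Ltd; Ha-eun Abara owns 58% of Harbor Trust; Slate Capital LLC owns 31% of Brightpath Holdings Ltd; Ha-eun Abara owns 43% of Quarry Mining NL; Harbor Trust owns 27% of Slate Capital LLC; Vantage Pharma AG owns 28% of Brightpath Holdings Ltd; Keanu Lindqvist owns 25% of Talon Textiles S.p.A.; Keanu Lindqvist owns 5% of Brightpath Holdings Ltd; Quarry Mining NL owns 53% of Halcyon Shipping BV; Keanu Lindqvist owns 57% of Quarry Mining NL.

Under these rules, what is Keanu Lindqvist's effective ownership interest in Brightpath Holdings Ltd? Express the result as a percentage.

By spousal attribution (R2), Keanu Lindqvist is treated as also owning Ha-eun Abara's interest in Harbor Trust, giving 42% + 58% = 100%.
By spousal attribution (R2), Keanu Lindqvist is treated as also owning Ha-eun Abara's interest in Talon Textiles S.p.A, giving 25% + 33% = 58%.
By spousal attribution (R2), Keanu Lindqvist is treated as also owning Ha-eun Abara's interest in Quarry Mining NL, giving 57% + 43% = 100%.
Chain via Harbor Trust → Slate Capital LLC (R3): 100% × 27% × 31% = 8.37% of Brightpath Holdings Ltd.
Chain via Talon Textiles S.p.A. → Vantage Pharma AG (R3): 58% × 66% × 28% = 10.7184% of Brightpath Holdings Ltd.
Chain via Quarry Mining NL → Halcyon Shipping BV (R3): 100% × 53% × 16% = 8.48% of Brightpath Holdings Ltd.
Direct interest in Brightpath Holdings Ltd: 5%.
Aggregating (R1): 8.37% + 10.7184% + 8.48% + 5% = 32.5684%.

32.5684%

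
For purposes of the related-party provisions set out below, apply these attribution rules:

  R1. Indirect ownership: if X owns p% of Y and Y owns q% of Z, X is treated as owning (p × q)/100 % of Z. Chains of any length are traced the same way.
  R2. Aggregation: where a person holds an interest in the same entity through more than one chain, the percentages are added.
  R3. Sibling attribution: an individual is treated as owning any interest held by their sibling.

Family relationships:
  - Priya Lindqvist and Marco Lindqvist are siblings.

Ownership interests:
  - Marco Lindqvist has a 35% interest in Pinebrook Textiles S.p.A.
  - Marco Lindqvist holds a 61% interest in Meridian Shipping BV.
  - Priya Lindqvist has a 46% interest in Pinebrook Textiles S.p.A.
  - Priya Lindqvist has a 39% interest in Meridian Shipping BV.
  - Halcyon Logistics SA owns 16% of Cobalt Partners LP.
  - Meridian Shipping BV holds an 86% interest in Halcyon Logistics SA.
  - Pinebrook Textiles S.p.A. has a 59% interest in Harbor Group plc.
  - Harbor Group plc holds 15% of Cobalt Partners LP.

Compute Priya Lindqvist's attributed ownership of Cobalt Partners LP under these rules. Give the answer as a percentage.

20.9285%

By sibling attribution (R3), Priya Lindqvist is treated as also owning Marco Lindqvist's interest in Meridian Shipping BV, giving 39% + 61% = 100%.
By sibling attribution (R3), Priya Lindqvist is treated as also owning Marco Lindqvist's interest in Pinebrook Textiles S.p.A, giving 46% + 35% = 81%.
Chain via Meridian Shipping BV → Halcyon Logistics SA (R1): 100% × 86% × 16% = 13.76% of Cobalt Partners LP.
Chain via Pinebrook Textiles S.p.A. → Harbor Group plc (R1): 81% × 59% × 15% = 7.1685% of Cobalt Partners LP.
Aggregating (R2): 13.76% + 7.1685% = 20.9285%.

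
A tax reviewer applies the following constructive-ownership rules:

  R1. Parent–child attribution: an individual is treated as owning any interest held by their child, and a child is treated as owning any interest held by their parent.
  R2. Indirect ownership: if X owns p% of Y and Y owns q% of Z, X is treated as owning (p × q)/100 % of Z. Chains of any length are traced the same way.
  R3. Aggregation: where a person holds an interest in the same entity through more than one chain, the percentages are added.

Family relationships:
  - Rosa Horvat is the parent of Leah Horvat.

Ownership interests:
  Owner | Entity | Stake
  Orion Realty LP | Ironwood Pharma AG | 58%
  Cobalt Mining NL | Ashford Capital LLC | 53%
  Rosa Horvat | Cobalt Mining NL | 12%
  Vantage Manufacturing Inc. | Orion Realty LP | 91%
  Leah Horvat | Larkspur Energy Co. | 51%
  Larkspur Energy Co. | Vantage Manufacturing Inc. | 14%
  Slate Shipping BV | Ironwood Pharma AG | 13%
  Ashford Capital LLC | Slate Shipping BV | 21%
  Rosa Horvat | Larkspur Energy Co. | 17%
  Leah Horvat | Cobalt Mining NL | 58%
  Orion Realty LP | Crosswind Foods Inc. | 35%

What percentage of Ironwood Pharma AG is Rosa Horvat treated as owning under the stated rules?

By parent–child attribution (R1), Rosa Horvat is treated as also owning Leah Horvat's interest in Larkspur Energy Co, giving 17% + 51% = 68%.
By parent–child attribution (R1), Rosa Horvat is treated as also owning Leah Horvat's interest in Cobalt Mining NL, giving 12% + 58% = 70%.
Chain via Larkspur Energy Co. → Vantage Manufacturing Inc. → Orion Realty LP (R2): 68% × 14% × 91% × 58% = 5.024656% of Ironwood Pharma AG.
Chain via Cobalt Mining NL → Ashford Capital LLC → Slate Shipping BV (R2): 70% × 53% × 21% × 13% = 1.01283% of Ironwood Pharma AG.
Aggregating (R3): 5.024656% + 1.01283% = 6.037486%.

6.037486%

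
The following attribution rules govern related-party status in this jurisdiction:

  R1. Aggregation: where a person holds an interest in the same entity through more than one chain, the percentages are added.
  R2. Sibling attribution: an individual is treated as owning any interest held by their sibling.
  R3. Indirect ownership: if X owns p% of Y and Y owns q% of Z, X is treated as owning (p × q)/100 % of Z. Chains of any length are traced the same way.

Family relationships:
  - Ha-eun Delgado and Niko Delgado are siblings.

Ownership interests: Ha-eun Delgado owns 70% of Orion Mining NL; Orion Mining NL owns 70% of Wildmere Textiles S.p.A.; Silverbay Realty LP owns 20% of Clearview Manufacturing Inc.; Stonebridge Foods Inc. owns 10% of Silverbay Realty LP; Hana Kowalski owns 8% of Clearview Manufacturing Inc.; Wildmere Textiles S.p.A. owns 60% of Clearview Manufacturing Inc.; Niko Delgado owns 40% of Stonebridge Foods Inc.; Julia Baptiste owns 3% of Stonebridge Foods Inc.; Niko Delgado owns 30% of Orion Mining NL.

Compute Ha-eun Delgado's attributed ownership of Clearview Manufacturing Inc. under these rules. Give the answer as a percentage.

By sibling attribution (R2), Ha-eun Delgado is treated as also owning Niko Delgado's interest in Orion Mining NL, giving 70% + 30% = 100%.
By sibling attribution (R2), Ha-eun Delgado is treated as owning Niko Delgado's 40% interest in Stonebridge Foods Inc.
Chain via Orion Mining NL → Wildmere Textiles S.p.A. (R3): 100% × 70% × 60% = 42% of Clearview Manufacturing Inc.
Chain via Stonebridge Foods Inc. → Silverbay Realty LP (R3): 40% × 10% × 20% = 0.8% of Clearview Manufacturing Inc.
Aggregating (R1): 42% + 0.8% = 42.8%.

42.8%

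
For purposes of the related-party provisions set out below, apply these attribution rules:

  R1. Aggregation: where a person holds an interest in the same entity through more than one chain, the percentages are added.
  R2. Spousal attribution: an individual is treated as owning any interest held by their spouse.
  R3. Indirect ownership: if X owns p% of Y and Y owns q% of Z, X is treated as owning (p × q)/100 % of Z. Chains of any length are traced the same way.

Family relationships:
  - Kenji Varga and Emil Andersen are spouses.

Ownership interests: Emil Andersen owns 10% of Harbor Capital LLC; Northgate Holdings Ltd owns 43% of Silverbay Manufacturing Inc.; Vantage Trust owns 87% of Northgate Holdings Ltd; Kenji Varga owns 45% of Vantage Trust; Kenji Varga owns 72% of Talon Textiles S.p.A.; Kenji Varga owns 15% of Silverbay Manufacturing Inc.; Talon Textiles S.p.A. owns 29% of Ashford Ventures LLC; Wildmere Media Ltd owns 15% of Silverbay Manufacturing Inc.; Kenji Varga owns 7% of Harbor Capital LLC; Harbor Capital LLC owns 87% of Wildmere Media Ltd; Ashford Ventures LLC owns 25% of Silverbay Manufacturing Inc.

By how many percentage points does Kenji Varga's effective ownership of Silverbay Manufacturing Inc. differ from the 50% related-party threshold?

10.727

By spousal attribution (R2), Kenji Varga is treated as also owning Emil Andersen's interest in Harbor Capital LLC, giving 7% + 10% = 17%.
Chain via Vantage Trust → Northgate Holdings Ltd (R3): 45% × 87% × 43% = 16.8345% of Silverbay Manufacturing Inc.
Chain via Harbor Capital LLC → Wildmere Media Ltd (R3): 17% × 87% × 15% = 2.2185% of Silverbay Manufacturing Inc.
Chain via Talon Textiles S.p.A. → Ashford Ventures LLC (R3): 72% × 29% × 25% = 5.22% of Silverbay Manufacturing Inc.
Direct interest in Silverbay Manufacturing Inc: 15%.
Aggregating (R1): 16.8345% + 2.2185% + 5.22% + 15% = 39.273%.
39.273% falls short of the 50% threshold by 10.727 percentage points.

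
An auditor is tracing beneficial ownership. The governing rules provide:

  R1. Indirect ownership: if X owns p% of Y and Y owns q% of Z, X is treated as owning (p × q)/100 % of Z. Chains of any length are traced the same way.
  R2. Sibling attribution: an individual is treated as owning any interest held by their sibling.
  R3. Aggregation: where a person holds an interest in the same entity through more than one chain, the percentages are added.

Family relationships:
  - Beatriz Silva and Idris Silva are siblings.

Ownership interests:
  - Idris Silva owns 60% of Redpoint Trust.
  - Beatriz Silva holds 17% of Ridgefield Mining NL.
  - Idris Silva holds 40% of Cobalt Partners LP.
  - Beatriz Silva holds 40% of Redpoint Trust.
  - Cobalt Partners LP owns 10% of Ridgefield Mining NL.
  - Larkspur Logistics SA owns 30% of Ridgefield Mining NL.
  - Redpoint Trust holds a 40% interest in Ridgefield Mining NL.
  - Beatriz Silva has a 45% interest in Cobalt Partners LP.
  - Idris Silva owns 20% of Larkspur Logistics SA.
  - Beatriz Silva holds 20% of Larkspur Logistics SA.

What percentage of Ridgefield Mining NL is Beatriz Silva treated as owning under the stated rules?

By sibling attribution (R2), Beatriz Silva is treated as also owning Idris Silva's interest in Cobalt Partners LP, giving 45% + 40% = 85%.
By sibling attribution (R2), Beatriz Silva is treated as also owning Idris Silva's interest in Larkspur Logistics SA, giving 20% + 20% = 40%.
By sibling attribution (R2), Beatriz Silva is treated as also owning Idris Silva's interest in Redpoint Trust, giving 40% + 60% = 100%.
Chain via Cobalt Partners LP (R1): 85% × 10% = 8.5% of Ridgefield Mining NL.
Chain via Larkspur Logistics SA (R1): 40% × 30% = 12% of Ridgefield Mining NL.
Chain via Redpoint Trust (R1): 100% × 40% = 40% of Ridgefield Mining NL.
Direct interest in Ridgefield Mining NL: 17%.
Aggregating (R3): 8.5% + 12% + 40% + 17% = 77.5%.

77.5%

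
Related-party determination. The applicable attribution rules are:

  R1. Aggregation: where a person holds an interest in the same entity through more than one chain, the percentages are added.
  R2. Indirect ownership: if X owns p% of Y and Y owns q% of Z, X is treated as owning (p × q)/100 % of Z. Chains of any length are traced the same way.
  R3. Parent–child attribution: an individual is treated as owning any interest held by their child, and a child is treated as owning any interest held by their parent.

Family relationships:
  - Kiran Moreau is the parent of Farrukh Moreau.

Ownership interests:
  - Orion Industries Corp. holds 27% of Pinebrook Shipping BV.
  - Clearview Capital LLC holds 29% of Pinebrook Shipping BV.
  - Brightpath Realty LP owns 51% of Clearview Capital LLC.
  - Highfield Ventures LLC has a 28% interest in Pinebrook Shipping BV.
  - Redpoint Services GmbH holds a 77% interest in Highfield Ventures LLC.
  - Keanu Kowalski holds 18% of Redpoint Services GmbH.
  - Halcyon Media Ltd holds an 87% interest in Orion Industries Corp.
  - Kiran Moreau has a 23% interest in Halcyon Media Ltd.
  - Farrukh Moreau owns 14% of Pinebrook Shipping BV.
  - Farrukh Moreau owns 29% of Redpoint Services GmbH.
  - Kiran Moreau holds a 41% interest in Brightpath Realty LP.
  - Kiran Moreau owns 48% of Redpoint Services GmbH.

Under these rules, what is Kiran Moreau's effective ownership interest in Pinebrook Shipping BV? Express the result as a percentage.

By parent–child attribution (R3), Kiran Moreau is treated as also owning Farrukh Moreau's interest in Redpoint Services GmbH, giving 48% + 29% = 77%.
By parent–child attribution (R3), Kiran Moreau is treated as owning Farrukh Moreau's 14% interest in Pinebrook Shipping BV.
Chain via Halcyon Media Ltd → Orion Industries Corp. (R2): 23% × 87% × 27% = 5.4027% of Pinebrook Shipping BV.
Chain via Redpoint Services GmbH → Highfield Ventures LLC (R2): 77% × 77% × 28% = 16.6012% of Pinebrook Shipping BV.
Chain via Brightpath Realty LP → Clearview Capital LLC (R2): 41% × 51% × 29% = 6.0639% of Pinebrook Shipping BV.
Direct interest in Pinebrook Shipping BV: 14%.
Aggregating (R1): 5.4027% + 16.6012% + 6.0639% + 14% = 42.0678%.

42.0678%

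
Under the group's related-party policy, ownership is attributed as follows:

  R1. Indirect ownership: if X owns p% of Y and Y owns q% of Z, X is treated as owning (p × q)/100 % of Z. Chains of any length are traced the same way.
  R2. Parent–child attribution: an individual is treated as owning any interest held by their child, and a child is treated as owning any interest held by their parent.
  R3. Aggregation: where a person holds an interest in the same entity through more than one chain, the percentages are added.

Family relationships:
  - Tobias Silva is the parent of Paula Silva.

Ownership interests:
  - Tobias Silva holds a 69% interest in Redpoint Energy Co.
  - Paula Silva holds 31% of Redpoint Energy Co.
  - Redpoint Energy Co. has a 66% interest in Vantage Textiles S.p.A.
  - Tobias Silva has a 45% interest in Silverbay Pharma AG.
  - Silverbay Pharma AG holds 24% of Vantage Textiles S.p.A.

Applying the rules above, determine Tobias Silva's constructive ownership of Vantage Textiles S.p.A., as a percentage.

76.8%

By parent–child attribution (R2), Tobias Silva is treated as also owning Paula Silva's interest in Redpoint Energy Co, giving 69% + 31% = 100%.
Chain via Silverbay Pharma AG (R1): 45% × 24% = 10.8% of Vantage Textiles S.p.A.
Chain via Redpoint Energy Co. (R1): 100% × 66% = 66% of Vantage Textiles S.p.A.
Aggregating (R3): 10.8% + 66% = 76.8%.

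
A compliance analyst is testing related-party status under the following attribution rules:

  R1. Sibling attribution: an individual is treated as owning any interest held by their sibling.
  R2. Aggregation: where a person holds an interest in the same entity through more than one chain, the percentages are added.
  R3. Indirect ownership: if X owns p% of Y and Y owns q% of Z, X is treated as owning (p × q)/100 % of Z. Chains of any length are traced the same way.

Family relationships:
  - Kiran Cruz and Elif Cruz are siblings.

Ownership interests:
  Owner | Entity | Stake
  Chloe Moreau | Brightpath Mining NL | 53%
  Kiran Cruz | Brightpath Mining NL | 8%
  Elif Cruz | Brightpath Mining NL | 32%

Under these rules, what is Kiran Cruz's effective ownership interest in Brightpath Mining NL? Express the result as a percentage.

By sibling attribution (R1), Kiran Cruz is treated as also owning Elif Cruz's interest in Brightpath Mining NL, giving 8% + 32% = 40%.
Direct interest in Brightpath Mining NL: 40%.

40%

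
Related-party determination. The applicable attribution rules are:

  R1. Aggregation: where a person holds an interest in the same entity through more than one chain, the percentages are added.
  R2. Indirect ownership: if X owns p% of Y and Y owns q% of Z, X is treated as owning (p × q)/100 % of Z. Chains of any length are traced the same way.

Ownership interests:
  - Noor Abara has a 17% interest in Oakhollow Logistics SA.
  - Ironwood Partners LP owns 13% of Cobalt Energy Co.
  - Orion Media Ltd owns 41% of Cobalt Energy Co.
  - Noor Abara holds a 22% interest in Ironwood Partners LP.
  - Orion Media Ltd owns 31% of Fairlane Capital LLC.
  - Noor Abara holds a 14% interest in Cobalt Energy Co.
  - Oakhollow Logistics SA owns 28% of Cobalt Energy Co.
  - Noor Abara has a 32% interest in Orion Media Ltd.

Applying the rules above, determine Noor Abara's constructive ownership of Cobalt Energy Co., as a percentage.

34.74%

Chain via Orion Media Ltd (R2): 32% × 41% = 13.12% of Cobalt Energy Co.
Chain via Oakhollow Logistics SA (R2): 17% × 28% = 4.76% of Cobalt Energy Co.
Chain via Ironwood Partners LP (R2): 22% × 13% = 2.86% of Cobalt Energy Co.
Direct interest in Cobalt Energy Co: 14%.
Aggregating (R1): 13.12% + 4.76% + 2.86% + 14% = 34.74%.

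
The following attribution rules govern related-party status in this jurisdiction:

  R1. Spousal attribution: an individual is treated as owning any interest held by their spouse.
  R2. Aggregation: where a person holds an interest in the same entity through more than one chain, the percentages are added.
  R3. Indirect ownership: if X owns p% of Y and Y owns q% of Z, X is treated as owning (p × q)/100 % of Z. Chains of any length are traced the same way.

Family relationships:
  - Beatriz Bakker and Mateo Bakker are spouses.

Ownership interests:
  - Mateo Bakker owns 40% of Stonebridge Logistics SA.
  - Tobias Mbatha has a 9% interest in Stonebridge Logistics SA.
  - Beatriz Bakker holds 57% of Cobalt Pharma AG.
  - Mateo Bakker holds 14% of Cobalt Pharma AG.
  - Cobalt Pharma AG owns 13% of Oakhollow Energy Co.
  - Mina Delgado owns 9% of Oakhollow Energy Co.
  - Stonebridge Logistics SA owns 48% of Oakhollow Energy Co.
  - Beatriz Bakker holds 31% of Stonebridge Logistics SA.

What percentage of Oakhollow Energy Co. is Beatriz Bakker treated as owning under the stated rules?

By spousal attribution (R1), Beatriz Bakker is treated as also owning Mateo Bakker's interest in Stonebridge Logistics SA, giving 31% + 40% = 71%.
By spousal attribution (R1), Beatriz Bakker is treated as also owning Mateo Bakker's interest in Cobalt Pharma AG, giving 57% + 14% = 71%.
Chain via Stonebridge Logistics SA (R3): 71% × 48% = 34.08% of Oakhollow Energy Co.
Chain via Cobalt Pharma AG (R3): 71% × 13% = 9.23% of Oakhollow Energy Co.
Aggregating (R2): 34.08% + 9.23% = 43.31%.

43.31%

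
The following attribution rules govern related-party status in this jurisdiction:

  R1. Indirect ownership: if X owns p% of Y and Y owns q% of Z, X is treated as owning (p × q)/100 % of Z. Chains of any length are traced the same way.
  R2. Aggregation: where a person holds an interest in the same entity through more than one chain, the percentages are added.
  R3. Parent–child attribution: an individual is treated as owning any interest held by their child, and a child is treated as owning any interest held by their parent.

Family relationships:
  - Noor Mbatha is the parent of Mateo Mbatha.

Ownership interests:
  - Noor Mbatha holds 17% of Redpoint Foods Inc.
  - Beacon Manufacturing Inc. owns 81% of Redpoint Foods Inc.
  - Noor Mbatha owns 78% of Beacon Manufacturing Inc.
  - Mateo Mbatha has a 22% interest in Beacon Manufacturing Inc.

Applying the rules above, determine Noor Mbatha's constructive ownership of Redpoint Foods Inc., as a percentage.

By parent–child attribution (R3), Noor Mbatha is treated as also owning Mateo Mbatha's interest in Beacon Manufacturing Inc, giving 78% + 22% = 100%.
Chain via Beacon Manufacturing Inc. (R1): 100% × 81% = 81% of Redpoint Foods Inc.
Direct interest in Redpoint Foods Inc: 17%.
Aggregating (R2): 81% + 17% = 98%.

98%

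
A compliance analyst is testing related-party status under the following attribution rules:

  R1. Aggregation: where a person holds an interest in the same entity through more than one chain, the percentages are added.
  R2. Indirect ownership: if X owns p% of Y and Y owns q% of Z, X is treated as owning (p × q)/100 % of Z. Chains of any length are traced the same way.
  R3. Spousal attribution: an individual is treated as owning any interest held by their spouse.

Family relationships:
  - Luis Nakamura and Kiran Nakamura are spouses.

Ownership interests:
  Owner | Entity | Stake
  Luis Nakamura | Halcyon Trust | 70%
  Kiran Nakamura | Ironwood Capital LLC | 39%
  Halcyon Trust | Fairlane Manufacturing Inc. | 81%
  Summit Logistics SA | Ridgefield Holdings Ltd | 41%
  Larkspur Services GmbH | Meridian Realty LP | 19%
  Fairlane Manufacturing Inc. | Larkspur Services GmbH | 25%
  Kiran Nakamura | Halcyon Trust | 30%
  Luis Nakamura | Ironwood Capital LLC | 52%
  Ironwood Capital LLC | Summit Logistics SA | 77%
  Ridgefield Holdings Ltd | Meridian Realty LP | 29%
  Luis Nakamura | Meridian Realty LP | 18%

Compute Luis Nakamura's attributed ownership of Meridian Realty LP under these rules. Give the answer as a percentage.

By spousal attribution (R3), Luis Nakamura is treated as also owning Kiran Nakamura's interest in Halcyon Trust, giving 70% + 30% = 100%.
By spousal attribution (R3), Luis Nakamura is treated as also owning Kiran Nakamura's interest in Ironwood Capital LLC, giving 52% + 39% = 91%.
Chain via Halcyon Trust → Fairlane Manufacturing Inc. → Larkspur Services GmbH (R2): 100% × 81% × 25% × 19% = 3.8475% of Meridian Realty LP.
Chain via Ironwood Capital LLC → Summit Logistics SA → Ridgefield Holdings Ltd (R2): 91% × 77% × 41% × 29% = 8.331323% of Meridian Realty LP.
Direct interest in Meridian Realty LP: 18%.
Aggregating (R1): 3.8475% + 8.331323% + 18% = 30.178823%.

30.178823%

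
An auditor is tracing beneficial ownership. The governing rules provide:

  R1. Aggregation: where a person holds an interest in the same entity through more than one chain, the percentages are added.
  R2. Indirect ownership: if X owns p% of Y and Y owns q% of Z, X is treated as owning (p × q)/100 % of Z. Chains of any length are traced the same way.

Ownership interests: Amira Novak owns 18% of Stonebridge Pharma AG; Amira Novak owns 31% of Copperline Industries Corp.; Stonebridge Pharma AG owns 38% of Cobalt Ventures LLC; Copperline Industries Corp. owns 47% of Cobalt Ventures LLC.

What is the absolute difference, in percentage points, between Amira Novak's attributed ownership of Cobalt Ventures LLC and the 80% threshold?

58.59

Chain via Stonebridge Pharma AG (R2): 18% × 38% = 6.84% of Cobalt Ventures LLC.
Chain via Copperline Industries Corp. (R2): 31% × 47% = 14.57% of Cobalt Ventures LLC.
Aggregating (R1): 6.84% + 14.57% = 21.41%.
21.41% falls short of the 80% threshold by 58.59 percentage points.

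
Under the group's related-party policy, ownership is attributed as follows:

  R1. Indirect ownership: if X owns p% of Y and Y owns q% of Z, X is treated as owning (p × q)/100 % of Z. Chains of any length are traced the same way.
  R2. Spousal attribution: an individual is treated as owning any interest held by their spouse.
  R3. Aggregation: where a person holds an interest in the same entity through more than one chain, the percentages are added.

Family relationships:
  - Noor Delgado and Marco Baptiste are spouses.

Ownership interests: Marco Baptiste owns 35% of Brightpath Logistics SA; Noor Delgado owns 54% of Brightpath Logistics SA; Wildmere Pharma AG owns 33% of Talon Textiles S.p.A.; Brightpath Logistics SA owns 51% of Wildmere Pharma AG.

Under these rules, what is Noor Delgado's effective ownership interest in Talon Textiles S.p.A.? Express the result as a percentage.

14.9787%

By spousal attribution (R2), Noor Delgado is treated as also owning Marco Baptiste's interest in Brightpath Logistics SA, giving 54% + 35% = 89%.
Chain via Brightpath Logistics SA → Wildmere Pharma AG (R1): 89% × 51% × 33% = 14.9787% of Talon Textiles S.p.A.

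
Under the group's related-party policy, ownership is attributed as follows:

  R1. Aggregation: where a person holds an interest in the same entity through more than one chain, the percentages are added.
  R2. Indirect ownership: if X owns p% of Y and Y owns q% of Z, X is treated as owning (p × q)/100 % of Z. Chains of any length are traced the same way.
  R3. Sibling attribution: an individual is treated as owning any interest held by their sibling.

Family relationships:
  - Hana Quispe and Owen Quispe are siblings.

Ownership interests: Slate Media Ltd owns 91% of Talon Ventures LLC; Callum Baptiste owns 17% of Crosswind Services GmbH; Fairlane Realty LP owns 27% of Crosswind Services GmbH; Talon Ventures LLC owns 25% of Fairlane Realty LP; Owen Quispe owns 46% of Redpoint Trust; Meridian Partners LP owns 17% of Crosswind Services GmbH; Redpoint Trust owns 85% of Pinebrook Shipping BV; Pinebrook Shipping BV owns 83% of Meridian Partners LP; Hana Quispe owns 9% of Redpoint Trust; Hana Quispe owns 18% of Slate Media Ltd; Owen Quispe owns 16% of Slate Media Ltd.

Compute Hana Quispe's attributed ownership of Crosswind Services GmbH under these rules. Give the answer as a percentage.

8.684875%

By sibling attribution (R3), Hana Quispe is treated as also owning Owen Quispe's interest in Slate Media Ltd, giving 18% + 16% = 34%.
By sibling attribution (R3), Hana Quispe is treated as also owning Owen Quispe's interest in Redpoint Trust, giving 9% + 46% = 55%.
Chain via Slate Media Ltd → Talon Ventures LLC → Fairlane Realty LP (R2): 34% × 91% × 25% × 27% = 2.08845% of Crosswind Services GmbH.
Chain via Redpoint Trust → Pinebrook Shipping BV → Meridian Partners LP (R2): 55% × 85% × 83% × 17% = 6.596425% of Crosswind Services GmbH.
Aggregating (R1): 2.08845% + 6.596425% = 8.684875%.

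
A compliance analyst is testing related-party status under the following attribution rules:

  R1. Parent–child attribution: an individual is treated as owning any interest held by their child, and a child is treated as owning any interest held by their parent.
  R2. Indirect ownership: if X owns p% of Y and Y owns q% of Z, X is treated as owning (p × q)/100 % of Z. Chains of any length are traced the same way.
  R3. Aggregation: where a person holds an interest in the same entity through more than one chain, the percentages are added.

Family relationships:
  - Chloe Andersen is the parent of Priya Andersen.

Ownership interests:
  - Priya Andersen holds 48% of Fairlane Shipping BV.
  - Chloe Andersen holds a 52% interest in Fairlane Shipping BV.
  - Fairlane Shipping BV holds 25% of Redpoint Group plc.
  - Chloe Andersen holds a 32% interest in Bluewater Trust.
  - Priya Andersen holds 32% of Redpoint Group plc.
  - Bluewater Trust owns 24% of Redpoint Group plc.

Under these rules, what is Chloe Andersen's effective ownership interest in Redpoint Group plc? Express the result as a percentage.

64.68%

By parent–child attribution (R1), Chloe Andersen is treated as also owning Priya Andersen's interest in Fairlane Shipping BV, giving 52% + 48% = 100%.
By parent–child attribution (R1), Chloe Andersen is treated as owning Priya Andersen's 32% interest in Redpoint Group plc.
Chain via Bluewater Trust (R2): 32% × 24% = 7.68% of Redpoint Group plc.
Chain via Fairlane Shipping BV (R2): 100% × 25% = 25% of Redpoint Group plc.
Direct interest in Redpoint Group plc: 32%.
Aggregating (R3): 7.68% + 25% + 32% = 64.68%.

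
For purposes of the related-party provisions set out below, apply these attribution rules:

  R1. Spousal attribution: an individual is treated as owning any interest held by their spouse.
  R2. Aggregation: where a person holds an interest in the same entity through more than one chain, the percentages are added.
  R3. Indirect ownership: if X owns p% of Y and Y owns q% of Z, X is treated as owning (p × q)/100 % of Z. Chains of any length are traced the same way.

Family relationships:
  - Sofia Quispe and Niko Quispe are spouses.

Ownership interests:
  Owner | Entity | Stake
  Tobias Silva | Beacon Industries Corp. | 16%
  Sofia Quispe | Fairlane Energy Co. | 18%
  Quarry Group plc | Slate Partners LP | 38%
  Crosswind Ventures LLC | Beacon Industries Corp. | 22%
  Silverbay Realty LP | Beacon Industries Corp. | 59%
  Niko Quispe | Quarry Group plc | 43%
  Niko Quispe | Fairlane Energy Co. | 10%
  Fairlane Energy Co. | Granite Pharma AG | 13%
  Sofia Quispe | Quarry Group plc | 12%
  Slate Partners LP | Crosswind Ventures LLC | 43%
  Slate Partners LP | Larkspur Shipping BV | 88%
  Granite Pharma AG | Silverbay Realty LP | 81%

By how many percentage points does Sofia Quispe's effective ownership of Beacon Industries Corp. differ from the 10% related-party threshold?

By spousal attribution (R1), Sofia Quispe is treated as also owning Niko Quispe's interest in Fairlane Energy Co, giving 18% + 10% = 28%.
By spousal attribution (R1), Sofia Quispe is treated as also owning Niko Quispe's interest in Quarry Group plc, giving 12% + 43% = 55%.
Chain via Fairlane Energy Co. → Granite Pharma AG → Silverbay Realty LP (R3): 28% × 13% × 81% × 59% = 1.739556% of Beacon Industries Corp.
Chain via Quarry Group plc → Slate Partners LP → Crosswind Ventures LLC (R3): 55% × 38% × 43% × 22% = 1.97714% of Beacon Industries Corp.
Aggregating (R2): 1.739556% + 1.97714% = 3.716696%.
3.716696% falls short of the 10% threshold by 6.283304 percentage points.

6.283304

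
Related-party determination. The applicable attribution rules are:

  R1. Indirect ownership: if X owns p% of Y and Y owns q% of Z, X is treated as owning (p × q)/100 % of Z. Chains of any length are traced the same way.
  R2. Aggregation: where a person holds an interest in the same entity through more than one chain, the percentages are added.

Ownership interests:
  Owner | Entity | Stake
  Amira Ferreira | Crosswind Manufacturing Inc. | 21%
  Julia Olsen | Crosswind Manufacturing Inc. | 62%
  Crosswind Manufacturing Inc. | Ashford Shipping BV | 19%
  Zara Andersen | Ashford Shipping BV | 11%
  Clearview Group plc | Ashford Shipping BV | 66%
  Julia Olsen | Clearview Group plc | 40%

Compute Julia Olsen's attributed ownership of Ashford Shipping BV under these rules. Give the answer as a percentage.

Chain via Crosswind Manufacturing Inc. (R1): 62% × 19% = 11.78% of Ashford Shipping BV.
Chain via Clearview Group plc (R1): 40% × 66% = 26.4% of Ashford Shipping BV.
Aggregating (R2): 11.78% + 26.4% = 38.18%.

38.18%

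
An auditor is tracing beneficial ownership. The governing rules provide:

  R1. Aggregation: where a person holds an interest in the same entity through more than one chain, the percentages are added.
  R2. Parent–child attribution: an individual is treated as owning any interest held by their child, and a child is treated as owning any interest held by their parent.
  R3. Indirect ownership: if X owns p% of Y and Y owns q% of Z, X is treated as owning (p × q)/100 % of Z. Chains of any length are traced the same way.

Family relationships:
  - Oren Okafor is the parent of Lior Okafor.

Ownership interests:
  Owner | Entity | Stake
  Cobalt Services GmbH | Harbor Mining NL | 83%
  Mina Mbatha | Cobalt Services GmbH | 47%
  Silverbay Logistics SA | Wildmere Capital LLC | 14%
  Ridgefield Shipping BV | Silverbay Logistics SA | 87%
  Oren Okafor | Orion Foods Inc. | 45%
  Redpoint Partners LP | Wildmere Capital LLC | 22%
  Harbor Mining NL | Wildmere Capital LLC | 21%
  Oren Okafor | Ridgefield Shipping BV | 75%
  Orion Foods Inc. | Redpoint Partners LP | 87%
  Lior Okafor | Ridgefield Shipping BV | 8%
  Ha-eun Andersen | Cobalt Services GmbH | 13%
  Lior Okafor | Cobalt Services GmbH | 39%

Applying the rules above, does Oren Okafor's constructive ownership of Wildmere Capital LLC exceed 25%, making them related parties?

By parent–child attribution (R2), Oren Okafor is treated as also owning Lior Okafor's interest in Ridgefield Shipping BV, giving 75% + 8% = 83%.
By parent–child attribution (R2), Oren Okafor is treated as owning Lior Okafor's 39% interest in Cobalt Services GmbH.
Chain via Orion Foods Inc. → Redpoint Partners LP (R3): 45% × 87% × 22% = 8.613% of Wildmere Capital LLC.
Chain via Ridgefield Shipping BV → Silverbay Logistics SA (R3): 83% × 87% × 14% = 10.1094% of Wildmere Capital LLC.
Chain via Cobalt Services GmbH → Harbor Mining NL (R3): 39% × 83% × 21% = 6.7977% of Wildmere Capital LLC.
Aggregating (R1): 8.613% + 10.1094% + 6.7977% = 25.5201%.
25.5201% exceeds the 25% threshold, so Oren is a related party to Wildmere Capital LLC.

Yes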